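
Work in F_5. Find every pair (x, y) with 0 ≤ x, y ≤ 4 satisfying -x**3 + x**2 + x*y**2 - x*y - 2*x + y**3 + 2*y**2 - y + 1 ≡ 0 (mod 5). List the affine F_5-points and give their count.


Affine F_5-points: {(0, 2), (1, 2), (2, 1), (3, 4), (4, 0), (4, 4)}; count = 6.

For each of the 25 pairs (x, y) ∈ F_5², evaluate f(x, y) mod 5. Record the zeros.
  x = 0: [0↦1, 1↦3, 2↦0, 3↦3, 4↦3]  zeros at y ∈ {2}
  x = 1: [0↦4, 1↦1, 2↦0, 3↦2, 4↦3]  zeros at y ∈ {2}
  x = 2: [0↦3, 1↦0, 2↦1, 3↦2, 4↦4]  zeros at y ∈ {1}
  x = 3: [0↦2, 1↦4, 2↦2, 3↦2, 4↦0]  zeros at y ∈ {4}
  x = 4: [0↦0, 1↦2, 2↦2, 3↦1, 4↦0]  zeros at y ∈ {0, 4}
Collecting zeros: affine points = {(0, 2), (1, 2), (2, 1), (3, 4), (4, 0), (4, 4)}.
Total count |C(F_5)_aff| = 6.


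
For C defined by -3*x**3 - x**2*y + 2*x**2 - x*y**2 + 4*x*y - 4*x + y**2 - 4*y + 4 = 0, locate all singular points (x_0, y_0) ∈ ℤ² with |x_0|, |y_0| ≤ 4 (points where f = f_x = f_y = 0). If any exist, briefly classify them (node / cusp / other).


Singular points: {(0, 2)}; classification: cusp.

Compute partial derivatives:
  f_x = -9*x**2 - 2*x*y + 4*x - y**2 + 4*y - 4.
  f_y = -x**2 - 2*x*y + 4*x + 2*y - 4.
Scan x_0 ∈ {−4, ..., 4}. For each x_0, f_y(x_0, y) is a polynomial in y; find its integer roots y ∈ {−4, ..., 4}, then test f_x and f at those candidates.
  x = -4: f_y(-4, y) = 10*y - 36; no integer root y with |y| ≤ 4.
  x = -3: f_y(-3, y) = 8*y - 25; no integer root y with |y| ≤ 4.
  x = -2: f_y(-2, y) = 6*y - 16; no integer root y with |y| ≤ 4.
  x = -1: f_y(-1, y) = 4*y - 9; no integer root y with |y| ≤ 4.
  x = 0: f_y(0, y) = 2*y - 4; vanishes at y ∈ {2}. (0, 2): f_x = 0, f = 0 — SINGULAR.
  x = 1: f_y(1, y) = -1; no integer root y with |y| ≤ 4.
  x = 2: f_y(2, y) = -2*y; vanishes at y ∈ {0}. (2, 0): f_x = -32 ≠ 0.
  x = 3: f_y(3, y) = -4*y - 1; no integer root y with |y| ≤ 4.
  x = 4: f_y(4, y) = -6*y - 4; no integer root y with |y| ≤ 4.
Only singular point on the grid: (0, 2).
Classify: substitute x = 0 + u, y = 2 + v and expand: f = -3*u**3 - u**2*v - u*v**2 + v**2.
No constant or linear terms (consistent with a singular point). Quadratic part: v**2. Cubic part: -3*u**3 - u**2*v - u*v**2.
The quadratic part v**2 is a perfect square, so there is a single (double) tangent line v = 0, i.e. y = 2. Restricting the cubic part to that line (v = 0) leaves -3*u**3 ≠ 0, so f is not divisible by v and the branch is v² ≈ 3*u**3 to lowest order — this is a cusp.
Classification: cusp.


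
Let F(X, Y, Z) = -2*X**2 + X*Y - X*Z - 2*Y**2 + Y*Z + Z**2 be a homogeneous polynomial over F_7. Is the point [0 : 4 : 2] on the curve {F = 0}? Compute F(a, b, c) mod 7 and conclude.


F(0,4,2) ≡ 1 (mod 7); P is NOT on the curve.

Evaluate F(0, 4, 2) term-by-term (mod 7).
  -2*X**2 ↦ -2·0·1·1 = 0
  X*Y ↦ 1·0·4·1 = 0
  -X*Z ↦ -1·0·1·2 = 0
  -2*Y**2 ↦ -2·1·16·1 = -32
  Y*Z ↦ 1·1·4·2 = 8
  Z**2 ↦ 1·1·1·4 = 4
Sum: F(0, 4, 2) = (0) + (0) + (0) + (-32) + (8) + (4) = -20.
Reducing mod 7: -20 ≡ 1 (mod 7).
Since F(a, b, c) ≡ 1 ≠ 0 (mod 7), P does NOT lie on the curve.


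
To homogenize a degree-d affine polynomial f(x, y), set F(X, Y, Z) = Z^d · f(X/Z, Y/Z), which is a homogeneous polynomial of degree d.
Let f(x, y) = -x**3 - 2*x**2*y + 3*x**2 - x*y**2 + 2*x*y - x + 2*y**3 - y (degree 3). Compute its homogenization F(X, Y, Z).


F(X, Y, Z) = -X**3 - 2*X**2*Y + 3*X**2*Z - X*Y**2 + 2*X*Y*Z - X*Z**2 + 2*Y**3 - Y*Z**2

deg(f) = 3.
Substitute x = X/Z, y = Y/Z into f, then multiply by Z^3.
  monomial -1·x^3·y^0 ↦ -1·X^3·Y^0·Z^0.
  monomial -2·x^2·y^1 ↦ -2·X^2·Y^1·Z^0.
  monomial 3·x^2·y^0 ↦ 3·X^2·Y^0·Z^1.
  monomial -1·x^1·y^2 ↦ -1·X^1·Y^2·Z^0.
  monomial 2·x^1·y^1 ↦ 2·X^1·Y^1·Z^1.
  monomial -1·x^1·y^0 ↦ -1·X^1·Y^0·Z^2.
  monomial 2·x^0·y^3 ↦ 2·X^0·Y^3·Z^0.
  monomial -1·x^0·y^1 ↦ -1·X^0·Y^1·Z^2.
Collecting: F(X, Y, Z) = -X**3 - 2*X**2*Y + 3*X**2*Z - X*Y**2 + 2*X*Y*Z - X*Z**2 + 2*Y**3 - Y*Z**2.


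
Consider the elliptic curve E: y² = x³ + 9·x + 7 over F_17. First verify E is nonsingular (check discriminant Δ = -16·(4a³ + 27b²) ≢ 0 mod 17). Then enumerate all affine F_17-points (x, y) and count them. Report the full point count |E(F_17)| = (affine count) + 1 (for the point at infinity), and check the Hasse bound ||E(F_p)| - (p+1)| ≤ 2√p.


Affine points = {(1, 0), (2, 4), (2, 13), (8, 8), (8, 9), (9, 1), (9, 16), (10, 3), (10, 14), (11, 3), (11, 14), (13, 3), (13, 14), (14, 2), (14, 15), (15, 7), (15, 10)}; affine count = 17; |E(F_17)| = 18.

Discriminant check: Δ ∝ 4a³ + 27b² = 4·9³ + 27·7² = 4·729 + 27·49 ≡ 6 (mod 17). Nonzero ⇒ E is nonsingular.
For each x ∈ F_17, compute rhs = x³ + 9·x + 7 mod 17, then count y ∈ F_17 with y² ≡ rhs.
  x = 0: rhs = 7, matching y values: none (0 points).
  x = 1: rhs = 0, matching y values: 0 (1 points).
  x = 2: rhs = 16, matching y values: 4, 13 (2 points).
  x = 3: rhs = 10, matching y values: none (0 points).
  x = 4: rhs = 5, matching y values: none (0 points).
  x = 5: rhs = 7, matching y values: none (0 points).
  x = 6: rhs = 5, matching y values: none (0 points).
  x = 7: rhs = 5, matching y values: none (0 points).
  x = 8: rhs = 13, matching y values: 8, 9 (2 points).
  x = 9: rhs = 1, matching y values: 1, 16 (2 points).
  x = 10: rhs = 9, matching y values: 3, 14 (2 points).
  x = 11: rhs = 9, matching y values: 3, 14 (2 points).
  x = 12: rhs = 7, matching y values: none (0 points).
  x = 13: rhs = 9, matching y values: 3, 14 (2 points).
  x = 14: rhs = 4, matching y values: 2, 15 (2 points).
  x = 15: rhs = 15, matching y values: 7, 10 (2 points).
  x = 16: rhs = 14, matching y values: none (0 points).
Total affine count: 17.
Full point count |E(F_17)| = 17 + 1 = 18.
Hasse bound: |18 − (17+1)| = |0| = 0 ≤ 2√17 ≈ 8.2462 ✓.


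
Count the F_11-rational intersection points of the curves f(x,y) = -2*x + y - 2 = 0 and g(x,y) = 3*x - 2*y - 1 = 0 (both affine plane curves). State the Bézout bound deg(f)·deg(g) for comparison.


Common zeros: {(6, 3)}; count = 1; Bézout bound = 1.

deg(f) = 1, deg(g) = 1, so Bézout bound = 1.
Scan x ∈ F_11. For each x, list the y ∈ F_11 with f(x, y) ≡ 0 and those with g(x, y) ≡ 0 (mod 11); the common zeros in that column are the intersection.
  x = 0: f ≡ 0 at y ∈ {2}; g ≡ 0 at y ∈ {5}; common: ∅.
  x = 1: f ≡ 0 at y ∈ {4}; g ≡ 0 at y ∈ {1}; common: ∅.
  x = 2: f ≡ 0 at y ∈ {6}; g ≡ 0 at y ∈ {8}; common: ∅.
  x = 3: f ≡ 0 at y ∈ {8}; g ≡ 0 at y ∈ {4}; common: ∅.
  x = 4: f ≡ 0 at y ∈ {10}; g ≡ 0 at y ∈ {0}; common: ∅.
  x = 5: f ≡ 0 at y ∈ {1}; g ≡ 0 at y ∈ {7}; common: ∅.
  x = 6: f ≡ 0 at y ∈ {3}; g ≡ 0 at y ∈ {3}; common: {3}.
  x = 7: f ≡ 0 at y ∈ {5}; g ≡ 0 at y ∈ {10}; common: ∅.
  x = 8: f ≡ 0 at y ∈ {7}; g ≡ 0 at y ∈ {6}; common: ∅.
  x = 9: f ≡ 0 at y ∈ {9}; g ≡ 0 at y ∈ {2}; common: ∅.
  x = 10: f ≡ 0 at y ∈ {0}; g ≡ 0 at y ∈ {9}; common: ∅.
Collecting: common zeros = {(6, 3)}, so the count is 1.
Comparison with the Bézout bound: 1 ≤ 1 = deg(f)·deg(g), as expected for curves with no common component (the bound is attained).


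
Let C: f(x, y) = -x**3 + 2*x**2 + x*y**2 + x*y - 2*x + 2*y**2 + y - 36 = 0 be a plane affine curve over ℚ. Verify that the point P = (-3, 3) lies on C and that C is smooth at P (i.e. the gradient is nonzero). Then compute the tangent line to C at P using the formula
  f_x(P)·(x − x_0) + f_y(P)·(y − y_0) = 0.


Tangent line at P: -29*x - 8*y - 63 = 0.

Step 1: f(-3, 3) = 0, so P lies on C.
Step 2: partial derivatives
  f_x(x, y) = -3*x**2 + 4*x + y**2 + y - 2, f_y(x, y) = 2*x*y + x + 4*y + 1.
  f_x(P) = -29, f_y(P) = -8 (gradient nonzero, so P is smooth).
Step 3: tangent line at P: -29·(x − -3) + -8·(y − 3) = 0.
Expanding: -29*x - 8*y - 63 = 0.


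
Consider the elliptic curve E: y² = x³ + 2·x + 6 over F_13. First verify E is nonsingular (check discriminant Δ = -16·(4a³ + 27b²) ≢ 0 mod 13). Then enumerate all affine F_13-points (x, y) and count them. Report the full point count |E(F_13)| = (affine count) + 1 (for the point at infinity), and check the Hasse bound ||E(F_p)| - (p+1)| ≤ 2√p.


Affine points = {(1, 3), (1, 10), (3, 0), (4, 0), (6, 0), (7, 5), (7, 8), (8, 1), (8, 12), (9, 5), (9, 8), (10, 5), (10, 8), (12, 4), (12, 9)}; affine count = 15; |E(F_13)| = 16.

Discriminant check: Δ ∝ 4a³ + 27b² = 4·2³ + 27·6² = 4·8 + 27·36 ≡ 3 (mod 13). Nonzero ⇒ E is nonsingular.
For each x ∈ F_13, compute rhs = x³ + 2·x + 6 mod 13, then count y ∈ F_13 with y² ≡ rhs.
  x = 0: rhs = 6, matching y values: none (0 points).
  x = 1: rhs = 9, matching y values: 3, 10 (2 points).
  x = 2: rhs = 5, matching y values: none (0 points).
  x = 3: rhs = 0, matching y values: 0 (1 points).
  x = 4: rhs = 0, matching y values: 0 (1 points).
  x = 5: rhs = 11, matching y values: none (0 points).
  x = 6: rhs = 0, matching y values: 0 (1 points).
  x = 7: rhs = 12, matching y values: 5, 8 (2 points).
  x = 8: rhs = 1, matching y values: 1, 12 (2 points).
  x = 9: rhs = 12, matching y values: 5, 8 (2 points).
  x = 10: rhs = 12, matching y values: 5, 8 (2 points).
  x = 11: rhs = 7, matching y values: none (0 points).
  x = 12: rhs = 3, matching y values: 4, 9 (2 points).
Total affine count: 15.
Full point count |E(F_13)| = 15 + 1 = 16.
Hasse bound: |16 − (13+1)| = |2| = 2 ≤ 2√13 ≈ 7.2111 ✓.


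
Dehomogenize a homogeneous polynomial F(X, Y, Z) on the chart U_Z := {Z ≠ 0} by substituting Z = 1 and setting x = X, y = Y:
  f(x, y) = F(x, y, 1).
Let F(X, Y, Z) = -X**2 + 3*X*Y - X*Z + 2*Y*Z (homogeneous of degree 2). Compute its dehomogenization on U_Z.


f(x, y) = -x**2 + 3*x*y - x + 2*y

On U_Z we set Z = 1. Each monomial c·X^i·Y^j·Z^k in F becomes c·x^i·y^j·1^k = c·x^i·y^j.
Substituting Z = 1: F(X, Y, 1) = -x**2 + 3*x*y - x + 2*y.
Note: deg(f) ≤ deg(F) = 2; strict inequality happens when F is divisible by Z (lost terms).


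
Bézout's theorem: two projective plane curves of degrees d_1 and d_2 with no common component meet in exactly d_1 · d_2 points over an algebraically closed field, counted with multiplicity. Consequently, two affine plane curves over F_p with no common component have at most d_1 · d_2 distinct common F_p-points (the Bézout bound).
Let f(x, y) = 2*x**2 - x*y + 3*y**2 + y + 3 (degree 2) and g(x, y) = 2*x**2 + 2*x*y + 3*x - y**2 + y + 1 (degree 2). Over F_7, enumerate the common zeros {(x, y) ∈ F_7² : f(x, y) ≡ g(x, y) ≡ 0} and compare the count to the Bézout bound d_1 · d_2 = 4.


Common zeros: {(2, 2), (2, 3), (3, 0)}; count = 3; Bézout bound = 4.

deg(f) = 2, deg(g) = 2, so Bézout bound = 4.
Scan x ∈ F_7. For each x, list the y ∈ F_7 with f(x, y) ≡ 0 and those with g(x, y) ≡ 0 (mod 7); the common zeros in that column are the intersection.
  x = 0: f ≡ 0 at y ∈ {1}; g ≡ 0 at y ∈ ∅; common: ∅.
  x = 1: f ≡ 0 at y ∈ ∅; g ≡ 0 at y ∈ ∅; common: ∅.
  x = 2: f ≡ 0 at y ∈ {2, 3}; g ≡ 0 at y ∈ {2, 3}; common: {2, 3}.
  x = 3: f ≡ 0 at y ∈ {0, 3}; g ≡ 0 at y ∈ {0}; common: {0}.
  x = 4: f ≡ 0 at y ∈ {0, 1}; g ≡ 0 at y ∈ {3, 6}; common: ∅.
  x = 5: f ≡ 0 at y ∈ ∅; g ≡ 0 at y ∈ {2}; common: ∅.
  x = 6: f ≡ 0 at y ∈ {2}; g ≡ 0 at y ∈ {0, 6}; common: ∅.
Collecting: common zeros = {(2, 2), (2, 3), (3, 0)}, so the count is 3.
Comparison with the Bézout bound: 3 ≤ 4 = deg(f)·deg(g), as expected for curves with no common component (the affine F_7-count falls short of the bound because intersections may lie at infinity, over extension fields, or carry multiplicity).


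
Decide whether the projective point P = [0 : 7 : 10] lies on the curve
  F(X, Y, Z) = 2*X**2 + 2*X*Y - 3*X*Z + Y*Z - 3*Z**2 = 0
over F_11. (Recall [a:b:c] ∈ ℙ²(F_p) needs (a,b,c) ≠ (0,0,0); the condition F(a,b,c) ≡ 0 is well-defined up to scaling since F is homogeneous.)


F(0,7,10) ≡ 1 (mod 11); P is NOT on the curve.

Evaluate F(0, 7, 10) term-by-term (mod 11).
  2*X**2 ↦ 2·0·1·1 = 0
  2*X*Y ↦ 2·0·7·1 = 0
  -3*X*Z ↦ -3·0·1·10 = 0
  Y*Z ↦ 1·1·7·10 = 70
  -3*Z**2 ↦ -3·1·1·100 = -300
Sum: F(0, 7, 10) = (0) + (0) + (0) + (70) + (-300) = -230.
Reducing mod 11: -230 ≡ 1 (mod 11).
Since F(a, b, c) ≡ 1 ≠ 0 (mod 11), P does NOT lie on the curve.


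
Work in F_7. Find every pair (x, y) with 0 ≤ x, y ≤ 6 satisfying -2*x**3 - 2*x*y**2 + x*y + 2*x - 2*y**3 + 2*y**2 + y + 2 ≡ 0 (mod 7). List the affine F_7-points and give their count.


Affine F_7-points: {(1, 5), (2, 2), (3, 2), (4, 4), (5, 0), (5, 5)}; count = 6.

For each of the 49 pairs (x, y) ∈ F_7², evaluate f(x, y) mod 7. Record the zeros.
  x = 0: [0↦2, 1↦3, 2↦3, 3↦4, 4↦1, 5↦3, 6↦5]  zeros at y ∈ ∅
  x = 1: [0↦2, 1↦2, 2↦4, 3↦3, 4↦1, 5↦0, 6↦2]  zeros at y ∈ {5}
  x = 2: [0↦4, 1↦3, 2↦0, 3↦4, 4↦3, 5↦6, 6↦1]  zeros at y ∈ {2}
  x = 3: [0↦3, 1↦1, 2↦0, 3↦2, 4↦2, 5↦2, 6↦4]  zeros at y ∈ {2}
  x = 4: [0↦1, 1↦5, 2↦6, 3↦6, 4↦0, 5↦4, 6↦6]  zeros at y ∈ {4}
  x = 5: [0↦0, 1↦3, 2↦6, 3↦4, 4↦6, 5↦0, 6↦2]  zeros at y ∈ {0, 5}
  x = 6: [0↦2, 1↦4, 2↦2, 3↦5, 4↦1, 5↦6, 6↦1]  zeros at y ∈ ∅
Collecting zeros: affine points = {(1, 5), (2, 2), (3, 2), (4, 4), (5, 0), (5, 5)}.
Total count |C(F_7)_aff| = 6.


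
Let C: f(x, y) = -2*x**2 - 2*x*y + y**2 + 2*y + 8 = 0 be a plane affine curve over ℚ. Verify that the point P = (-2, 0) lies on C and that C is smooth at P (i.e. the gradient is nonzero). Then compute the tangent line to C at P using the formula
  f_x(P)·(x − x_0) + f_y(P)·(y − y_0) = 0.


Tangent line at P: 8*x + 6*y + 16 = 0.

Step 1: f(-2, 0) = 0, so P lies on C.
Step 2: partial derivatives
  f_x(x, y) = -4*x - 2*y, f_y(x, y) = -2*x + 2*y + 2.
  f_x(P) = 8, f_y(P) = 6 (gradient nonzero, so P is smooth).
Step 3: tangent line at P: 8·(x − -2) + 6·(y − 0) = 0.
Expanding: 8*x + 6*y + 16 = 0.


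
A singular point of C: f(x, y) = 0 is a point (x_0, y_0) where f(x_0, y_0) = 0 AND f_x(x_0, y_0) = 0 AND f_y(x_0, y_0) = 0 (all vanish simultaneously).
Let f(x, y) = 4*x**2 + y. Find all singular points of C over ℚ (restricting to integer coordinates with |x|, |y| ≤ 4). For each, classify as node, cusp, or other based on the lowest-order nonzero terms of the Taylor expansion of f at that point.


No singular points in the scanned grid; C is smooth there.

Compute partial derivatives:
  f_x = 8*x.
  f_y = 1.
f_y = 1 is a nonzero constant, so f_y never vanishes: no point (x, y) can satisfy f = f_x = f_y = 0. In particular no (x, y) ∈ {−4, ..., 4}² is singular; the curve is smooth.


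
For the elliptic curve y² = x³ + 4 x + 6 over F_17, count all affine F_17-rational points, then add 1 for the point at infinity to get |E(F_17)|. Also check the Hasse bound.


Affine points = {(4, 1), (4, 16), (5, 7), (5, 10), (6, 5), (6, 12), (10, 3), (10, 14), (11, 2), (11, 15), (14, 1), (14, 16), (16, 1), (16, 16)}; affine count = 14; |E(F_17)| = 15.

Discriminant check: Δ ∝ 4a³ + 27b² = 4·4³ + 27·6² = 4·64 + 27·36 ≡ 4 (mod 17). Nonzero ⇒ E is nonsingular.
For each x ∈ F_17, compute rhs = x³ + 4·x + 6 mod 17, then count y ∈ F_17 with y² ≡ rhs.
  x = 0: rhs = 6, matching y values: none (0 points).
  x = 1: rhs = 11, matching y values: none (0 points).
  x = 2: rhs = 5, matching y values: none (0 points).
  x = 3: rhs = 11, matching y values: none (0 points).
  x = 4: rhs = 1, matching y values: 1, 16 (2 points).
  x = 5: rhs = 15, matching y values: 7, 10 (2 points).
  x = 6: rhs = 8, matching y values: 5, 12 (2 points).
  x = 7: rhs = 3, matching y values: none (0 points).
  x = 8: rhs = 6, matching y values: none (0 points).
  x = 9: rhs = 6, matching y values: none (0 points).
  x = 10: rhs = 9, matching y values: 3, 14 (2 points).
  x = 11: rhs = 4, matching y values: 2, 15 (2 points).
  x = 12: rhs = 14, matching y values: none (0 points).
  x = 13: rhs = 11, matching y values: none (0 points).
  x = 14: rhs = 1, matching y values: 1, 16 (2 points).
  x = 15: rhs = 7, matching y values: none (0 points).
  x = 16: rhs = 1, matching y values: 1, 16 (2 points).
Total affine count: 14.
Full point count |E(F_17)| = 14 + 1 = 15.
Hasse bound: |15 − (17+1)| = |-3| = 3 ≤ 2√17 ≈ 8.2462 ✓.


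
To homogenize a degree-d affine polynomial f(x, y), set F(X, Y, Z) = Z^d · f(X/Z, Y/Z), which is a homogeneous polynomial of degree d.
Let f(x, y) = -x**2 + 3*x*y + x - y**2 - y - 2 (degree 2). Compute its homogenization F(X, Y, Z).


F(X, Y, Z) = -X**2 + 3*X*Y + X*Z - Y**2 - Y*Z - 2*Z**2

deg(f) = 2.
Substitute x = X/Z, y = Y/Z into f, then multiply by Z^2.
  monomial -1·x^2·y^0 ↦ -1·X^2·Y^0·Z^0.
  monomial 3·x^1·y^1 ↦ 3·X^1·Y^1·Z^0.
  monomial 1·x^1·y^0 ↦ 1·X^1·Y^0·Z^1.
  monomial -1·x^0·y^2 ↦ -1·X^0·Y^2·Z^0.
  monomial -1·x^0·y^1 ↦ -1·X^0·Y^1·Z^1.
  monomial -2·x^0·y^0 ↦ -2·X^0·Y^0·Z^2.
Collecting: F(X, Y, Z) = -X**2 + 3*X*Y + X*Z - Y**2 - Y*Z - 2*Z**2.


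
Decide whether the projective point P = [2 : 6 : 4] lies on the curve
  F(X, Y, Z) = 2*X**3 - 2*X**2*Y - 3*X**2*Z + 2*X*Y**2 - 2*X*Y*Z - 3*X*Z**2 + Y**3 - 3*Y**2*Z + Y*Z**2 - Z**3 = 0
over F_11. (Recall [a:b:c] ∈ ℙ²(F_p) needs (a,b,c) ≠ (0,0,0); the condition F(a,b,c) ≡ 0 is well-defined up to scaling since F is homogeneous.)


F(2,6,4) ≡ 7 (mod 11); P is NOT on the curve.

Evaluate F(2, 6, 4) term-by-term (mod 11).
  2*X**3 ↦ 2·8·1·1 = 16
  -2*X**2*Y ↦ -2·4·6·1 = -48
  -3*X**2*Z ↦ -3·4·1·4 = -48
  2*X*Y**2 ↦ 2·2·36·1 = 144
  -2*X*Y*Z ↦ -2·2·6·4 = -96
  -3*X*Z**2 ↦ -3·2·1·16 = -96
  Y**3 ↦ 1·1·216·1 = 216
  -3*Y**2*Z ↦ -3·1·36·4 = -432
  Y*Z**2 ↦ 1·1·6·16 = 96
  -Z**3 ↦ -1·1·1·64 = -64
Sum: F(2, 6, 4) = (16) + (-48) + (-48) + (144) + (-96) + (-96) + (216) + (-432) + (96) + (-64) = -312.
Reducing mod 11: -312 ≡ 7 (mod 11).
Since F(a, b, c) ≡ 7 ≠ 0 (mod 11), P does NOT lie on the curve.


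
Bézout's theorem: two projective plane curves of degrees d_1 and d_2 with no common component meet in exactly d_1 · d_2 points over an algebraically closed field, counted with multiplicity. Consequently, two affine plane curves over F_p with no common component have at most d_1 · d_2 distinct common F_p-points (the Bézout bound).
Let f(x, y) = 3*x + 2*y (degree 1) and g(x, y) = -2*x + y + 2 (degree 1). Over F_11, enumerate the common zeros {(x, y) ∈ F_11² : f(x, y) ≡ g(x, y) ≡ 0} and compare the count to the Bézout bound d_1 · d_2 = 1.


Common zeros: {(10, 7)}; count = 1; Bézout bound = 1.

deg(f) = 1, deg(g) = 1, so Bézout bound = 1.
Scan x ∈ F_11. For each x, list the y ∈ F_11 with f(x, y) ≡ 0 and those with g(x, y) ≡ 0 (mod 11); the common zeros in that column are the intersection.
  x = 0: f ≡ 0 at y ∈ {0}; g ≡ 0 at y ∈ {9}; common: ∅.
  x = 1: f ≡ 0 at y ∈ {4}; g ≡ 0 at y ∈ {0}; common: ∅.
  x = 2: f ≡ 0 at y ∈ {8}; g ≡ 0 at y ∈ {2}; common: ∅.
  x = 3: f ≡ 0 at y ∈ {1}; g ≡ 0 at y ∈ {4}; common: ∅.
  x = 4: f ≡ 0 at y ∈ {5}; g ≡ 0 at y ∈ {6}; common: ∅.
  x = 5: f ≡ 0 at y ∈ {9}; g ≡ 0 at y ∈ {8}; common: ∅.
  x = 6: f ≡ 0 at y ∈ {2}; g ≡ 0 at y ∈ {10}; common: ∅.
  x = 7: f ≡ 0 at y ∈ {6}; g ≡ 0 at y ∈ {1}; common: ∅.
  x = 8: f ≡ 0 at y ∈ {10}; g ≡ 0 at y ∈ {3}; common: ∅.
  x = 9: f ≡ 0 at y ∈ {3}; g ≡ 0 at y ∈ {5}; common: ∅.
  x = 10: f ≡ 0 at y ∈ {7}; g ≡ 0 at y ∈ {7}; common: {7}.
Collecting: common zeros = {(10, 7)}, so the count is 1.
Comparison with the Bézout bound: 1 ≤ 1 = deg(f)·deg(g), as expected for curves with no common component (the bound is attained).


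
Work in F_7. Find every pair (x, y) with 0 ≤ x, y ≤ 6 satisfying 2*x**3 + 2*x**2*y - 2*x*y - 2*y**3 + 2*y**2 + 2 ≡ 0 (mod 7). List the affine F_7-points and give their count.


Affine F_7-points: {(1, 5), (3, 0), (3, 3), (3, 5), (4, 1), (5, 0), (5, 3), (5, 5), (6, 0), (6, 2), (6, 6)}; count = 11.

For each of the 49 pairs (x, y) ∈ F_7², evaluate f(x, y) mod 7. Record the zeros.
  x = 0: [0↦2, 1↦2, 2↦1, 3↦1, 4↦4, 5↦5, 6↦6]  zeros at y ∈ ∅
  x = 1: [0↦4, 1↦4, 2↦3, 3↦3, 4↦6, 5↦0, 6↦1]  zeros at y ∈ {5}
  x = 2: [0↦4, 1↦1, 2↦4, 3↦1, 4↦1, 5↦6, 6↦4]  zeros at y ∈ ∅
  x = 3: [0↦0, 1↦5, 2↦2, 3↦0, 4↦1, 5↦0, 6↦6]  zeros at y ∈ {0, 3, 5}
  x = 4: [0↦4, 1↦0, 2↦2, 3↦5, 4↦4, 5↦1, 6↦5]  zeros at y ∈ {1}
  x = 5: [0↦0, 1↦5, 2↦2, 3↦0, 4↦1, 5↦0, 6↦6]  zeros at y ∈ {0, 3, 5}
  x = 6: [0↦0, 1↦4, 2↦0, 3↦4, 4↦4, 5↦2, 6↦0]  zeros at y ∈ {0, 2, 6}
Collecting zeros: affine points = {(1, 5), (3, 0), (3, 3), (3, 5), (4, 1), (5, 0), (5, 3), (5, 5), (6, 0), (6, 2), (6, 6)}.
Total count |C(F_7)_aff| = 11.


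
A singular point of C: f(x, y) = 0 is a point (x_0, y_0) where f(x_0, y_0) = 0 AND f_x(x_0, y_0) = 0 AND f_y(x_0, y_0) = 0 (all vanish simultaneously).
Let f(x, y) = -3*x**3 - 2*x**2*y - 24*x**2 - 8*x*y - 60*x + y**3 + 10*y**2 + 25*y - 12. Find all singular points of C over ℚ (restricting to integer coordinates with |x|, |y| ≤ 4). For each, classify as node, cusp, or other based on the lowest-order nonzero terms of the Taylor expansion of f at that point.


Singular points: {(-2, -3)}; classification: cusp.

Compute partial derivatives:
  f_x = -9*x**2 - 4*x*y - 48*x - 8*y - 60.
  f_y = -2*x**2 - 8*x + 3*y**2 + 20*y + 25.
Scan x_0 ∈ {−4, ..., 4}. For each x_0, f_y(x_0, y) is a polynomial in y; find its integer roots y ∈ {−4, ..., 4}, then test f_x and f at those candidates.
  x = -4: f_y(-4, y) = 3*y**2 + 20*y + 25; no integer root y with |y| ≤ 4.
  x = -3: f_y(-3, y) = 3*y**2 + 20*y + 31; no integer root y with |y| ≤ 4.
  x = -2: f_y(-2, y) = 3*y**2 + 20*y + 33; vanishes at y ∈ {-3}. (-2, -3): f_x = 0, f = 0 — SINGULAR.
  x = -1: f_y(-1, y) = 3*y**2 + 20*y + 31; no integer root y with |y| ≤ 4.
  x = 0: f_y(0, y) = 3*y**2 + 20*y + 25; no integer root y with |y| ≤ 4.
  x = 1: f_y(1, y) = 3*y**2 + 20*y + 15; no integer root y with |y| ≤ 4.
  x = 2: f_y(2, y) = 3*y**2 + 20*y + 1; no integer root y with |y| ≤ 4.
  x = 3: f_y(3, y) = 3*y**2 + 20*y - 17; no integer root y with |y| ≤ 4.
  x = 4: f_y(4, y) = 3*y**2 + 20*y - 39; no integer root y with |y| ≤ 4.
Only singular point on the grid: (-2, -3).
Classify: substitute x = -2 + u, y = -3 + v and expand: f = -3*u**3 - 2*u**2*v + v**3 + v**2.
No constant or linear terms (consistent with a singular point). Quadratic part: v**2. Cubic part: -3*u**3 - 2*u**2*v + v**3.
The quadratic part v**2 is a perfect square, so there is a single (double) tangent line v = 0, i.e. y = -3. Restricting the cubic part to that line (v = 0) leaves -3*u**3 ≠ 0, so f is not divisible by v and the branch is v² ≈ 3*u**3 to lowest order — this is a cusp.
Classification: cusp.


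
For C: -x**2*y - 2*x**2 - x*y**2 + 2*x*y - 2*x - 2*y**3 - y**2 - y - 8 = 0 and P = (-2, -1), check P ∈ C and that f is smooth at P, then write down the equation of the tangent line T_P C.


Tangent line at P: -x - 17*y - 19 = 0.

Step 1: f(-2, -1) = 0, so P lies on C.
Step 2: partial derivatives
  f_x(x, y) = -2*x*y - 4*x - y**2 + 2*y - 2, f_y(x, y) = -x**2 - 2*x*y + 2*x - 6*y**2 - 2*y - 1.
  f_x(P) = -1, f_y(P) = -17 (gradient nonzero, so P is smooth).
Step 3: tangent line at P: -1·(x − -2) + -17·(y − -1) = 0.
Expanding: -x - 17*y - 19 = 0.


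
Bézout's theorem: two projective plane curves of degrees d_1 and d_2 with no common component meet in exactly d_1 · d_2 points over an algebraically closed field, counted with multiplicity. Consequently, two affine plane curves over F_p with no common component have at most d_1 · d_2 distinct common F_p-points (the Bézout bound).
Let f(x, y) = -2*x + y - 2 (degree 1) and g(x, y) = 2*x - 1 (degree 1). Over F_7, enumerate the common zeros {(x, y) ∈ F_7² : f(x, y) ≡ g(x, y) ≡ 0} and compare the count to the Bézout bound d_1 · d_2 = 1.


Common zeros: {(4, 3)}; count = 1; Bézout bound = 1.

deg(f) = 1, deg(g) = 1, so Bézout bound = 1.
Scan x ∈ F_7. For each x, list the y ∈ F_7 with f(x, y) ≡ 0 and those with g(x, y) ≡ 0 (mod 7); the common zeros in that column are the intersection.
  x = 0: f ≡ 0 at y ∈ {2}; g ≡ 0 at y ∈ ∅; common: ∅.
  x = 1: f ≡ 0 at y ∈ {4}; g ≡ 0 at y ∈ ∅; common: ∅.
  x = 2: f ≡ 0 at y ∈ {6}; g ≡ 0 at y ∈ ∅; common: ∅.
  x = 3: f ≡ 0 at y ∈ {1}; g ≡ 0 at y ∈ ∅; common: ∅.
  x = 4: f ≡ 0 at y ∈ {3}; g ≡ 0 at y ∈ {0, 1, 2, 3, 4, 5, 6}; common: {3}.
  x = 5: f ≡ 0 at y ∈ {5}; g ≡ 0 at y ∈ ∅; common: ∅.
  x = 6: f ≡ 0 at y ∈ {0}; g ≡ 0 at y ∈ ∅; common: ∅.
Collecting: common zeros = {(4, 3)}, so the count is 1.
Comparison with the Bézout bound: 1 ≤ 1 = deg(f)·deg(g), as expected for curves with no common component (the bound is attained).


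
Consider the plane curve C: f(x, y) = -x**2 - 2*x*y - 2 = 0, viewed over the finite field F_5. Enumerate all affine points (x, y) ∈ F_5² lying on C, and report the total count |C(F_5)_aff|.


Affine F_5-points: {(1, 1), (2, 1), (3, 4), (4, 4)}; count = 4.

For each of the 25 pairs (x, y) ∈ F_5², evaluate f(x, y) mod 5. Record the zeros.
  x = 0: [0↦3, 1↦3, 2↦3, 3↦3, 4↦3]  zeros at y ∈ ∅
  x = 1: [0↦2, 1↦0, 2↦3, 3↦1, 4↦4]  zeros at y ∈ {1}
  x = 2: [0↦4, 1↦0, 2↦1, 3↦2, 4↦3]  zeros at y ∈ {1}
  x = 3: [0↦4, 1↦3, 2↦2, 3↦1, 4↦0]  zeros at y ∈ {4}
  x = 4: [0↦2, 1↦4, 2↦1, 3↦3, 4↦0]  zeros at y ∈ {4}
Collecting zeros: affine points = {(1, 1), (2, 1), (3, 4), (4, 4)}.
Total count |C(F_5)_aff| = 4.


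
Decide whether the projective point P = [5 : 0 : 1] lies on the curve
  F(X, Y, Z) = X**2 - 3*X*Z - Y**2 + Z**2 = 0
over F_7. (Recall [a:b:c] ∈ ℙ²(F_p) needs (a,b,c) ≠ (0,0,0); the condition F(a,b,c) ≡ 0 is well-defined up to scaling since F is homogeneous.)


F(5,0,1) ≡ 4 (mod 7); P is NOT on the curve.

Evaluate F(5, 0, 1) term-by-term (mod 7).
  X**2 ↦ 1·25·1·1 = 25
  -3*X*Z ↦ -3·5·1·1 = -15
  -Y**2 ↦ -1·1·0·1 = 0
  Z**2 ↦ 1·1·1·1 = 1
Sum: F(5, 0, 1) = (25) + (-15) + (0) + (1) = 11.
Reducing mod 7: 11 ≡ 4 (mod 7).
Since F(a, b, c) ≡ 4 ≠ 0 (mod 7), P does NOT lie on the curve.


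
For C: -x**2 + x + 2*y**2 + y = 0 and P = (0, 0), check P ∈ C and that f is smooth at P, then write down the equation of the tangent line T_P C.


Tangent line at P: x + y = 0.

Step 1: f(0, 0) = 0, so P lies on C.
Step 2: partial derivatives
  f_x(x, y) = 1 - 2*x, f_y(x, y) = 4*y + 1.
  f_x(P) = 1, f_y(P) = 1 (gradient nonzero, so P is smooth).
Step 3: tangent line at P: 1·(x − 0) + 1·(y − 0) = 0.
Expanding: x + y = 0.


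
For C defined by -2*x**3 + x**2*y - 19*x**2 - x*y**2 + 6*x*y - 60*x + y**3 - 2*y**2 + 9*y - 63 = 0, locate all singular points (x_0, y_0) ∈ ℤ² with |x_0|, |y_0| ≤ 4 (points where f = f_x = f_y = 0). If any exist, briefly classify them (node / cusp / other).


Singular points: {(-3, 0)}; classification: node.

Compute partial derivatives:
  f_x = -6*x**2 + 2*x*y - 38*x - y**2 + 6*y - 60.
  f_y = x**2 - 2*x*y + 6*x + 3*y**2 - 4*y + 9.
Scan x_0 ∈ {−4, ..., 4}. For each x_0, f_y(x_0, y) is a polynomial in y; find its integer roots y ∈ {−4, ..., 4}, then test f_x and f at those candidates.
  x = -4: f_y(-4, y) = 3*y**2 + 4*y + 1; vanishes at y ∈ {-1}. (-4, -1): f_x = -3 ≠ 0.
  x = -3: f_y(-3, y) = 3*y**2 + 2*y; vanishes at y ∈ {0}. (-3, 0): f_x = 0, f = 0 — SINGULAR.
  x = -2: f_y(-2, y) = 3*y**2 + 1; no integer root y with |y| ≤ 4.
  x = -1: f_y(-1, y) = 3*y**2 - 2*y + 4; no integer root y with |y| ≤ 4.
  x = 0: f_y(0, y) = 3*y**2 - 4*y + 9; no integer root y with |y| ≤ 4.
  x = 1: f_y(1, y) = 3*y**2 - 6*y + 16; no integer root y with |y| ≤ 4.
  x = 2: f_y(2, y) = 3*y**2 - 8*y + 25; no integer root y with |y| ≤ 4.
  x = 3: f_y(3, y) = 3*y**2 - 10*y + 36; no integer root y with |y| ≤ 4.
  x = 4: f_y(4, y) = 3*y**2 - 12*y + 49; no integer root y with |y| ≤ 4.
Only singular point on the grid: (-3, 0).
Classify: substitute x = -3 + u, y = 0 + v and expand: f = -2*u**3 + u**2*v - u**2 - u*v**2 + v**3 + v**2.
No constant or linear terms (consistent with a singular point). Quadratic part: -u**2 + v**2. Cubic part: -2*u**3 + u**2*v - u*v**2 + v**3.
The quadratic part v**2 - u**2 = (v − u)(v + u) splits into two distinct linear factors, so there are two distinct tangent lines y − 0 = ±(x − -3) — this is a node (ordinary double point).
Classification: node.


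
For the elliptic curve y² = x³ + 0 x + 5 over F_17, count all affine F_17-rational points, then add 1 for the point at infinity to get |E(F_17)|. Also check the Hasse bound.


Affine points = {(2, 8), (2, 9), (3, 7), (3, 10), (4, 1), (4, 16), (6, 0), (7, 5), (7, 12), (10, 6), (10, 11), (12, 4), (12, 13), (13, 3), (13, 14), (16, 2), (16, 15)}; affine count = 17; |E(F_17)| = 18.

Discriminant check: Δ ∝ 4a³ + 27b² = 4·0³ + 27·5² = 4·0 + 27·25 ≡ 12 (mod 17). Nonzero ⇒ E is nonsingular.
For each x ∈ F_17, compute rhs = x³ + 0·x + 5 mod 17, then count y ∈ F_17 with y² ≡ rhs.
  x = 0: rhs = 5, matching y values: none (0 points).
  x = 1: rhs = 6, matching y values: none (0 points).
  x = 2: rhs = 13, matching y values: 8, 9 (2 points).
  x = 3: rhs = 15, matching y values: 7, 10 (2 points).
  x = 4: rhs = 1, matching y values: 1, 16 (2 points).
  x = 5: rhs = 11, matching y values: none (0 points).
  x = 6: rhs = 0, matching y values: 0 (1 points).
  x = 7: rhs = 8, matching y values: 5, 12 (2 points).
  x = 8: rhs = 7, matching y values: none (0 points).
  x = 9: rhs = 3, matching y values: none (0 points).
  x = 10: rhs = 2, matching y values: 6, 11 (2 points).
  x = 11: rhs = 10, matching y values: none (0 points).
  x = 12: rhs = 16, matching y values: 4, 13 (2 points).
  x = 13: rhs = 9, matching y values: 3, 14 (2 points).
  x = 14: rhs = 12, matching y values: none (0 points).
  x = 15: rhs = 14, matching y values: none (0 points).
  x = 16: rhs = 4, matching y values: 2, 15 (2 points).
Total affine count: 17.
Full point count |E(F_17)| = 17 + 1 = 18.
Hasse bound: |18 − (17+1)| = |0| = 0 ≤ 2√17 ≈ 8.2462 ✓.


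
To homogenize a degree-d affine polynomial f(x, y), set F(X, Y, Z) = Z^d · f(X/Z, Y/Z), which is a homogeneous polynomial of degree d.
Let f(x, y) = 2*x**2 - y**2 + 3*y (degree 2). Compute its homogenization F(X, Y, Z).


F(X, Y, Z) = 2*X**2 - Y**2 + 3*Y*Z

deg(f) = 2.
Substitute x = X/Z, y = Y/Z into f, then multiply by Z^2.
  monomial 2·x^2·y^0 ↦ 2·X^2·Y^0·Z^0.
  monomial -1·x^0·y^2 ↦ -1·X^0·Y^2·Z^0.
  monomial 3·x^0·y^1 ↦ 3·X^0·Y^1·Z^1.
Collecting: F(X, Y, Z) = 2*X**2 - Y**2 + 3*Y*Z.


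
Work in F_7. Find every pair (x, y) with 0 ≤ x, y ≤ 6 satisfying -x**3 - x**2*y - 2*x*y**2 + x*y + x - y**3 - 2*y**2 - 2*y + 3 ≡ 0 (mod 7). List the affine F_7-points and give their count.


Affine F_7-points: {(0, 5), (1, 4), (2, 1), (3, 0), (3, 2), (3, 4), (4, 2), (5, 2), (6, 4)}; count = 9.

For each of the 49 pairs (x, y) ∈ F_7², evaluate f(x, y) mod 7. Record the zeros.
  x = 0: [0↦3, 1↦5, 2↦4, 3↦1, 4↦4, 5↦0, 6↦4]  zeros at y ∈ {5}
  x = 1: [0↦3, 1↦3, 2↦3, 3↦4, 4↦0, 5↦6, 6↦2]  zeros at y ∈ {4}
  x = 2: [0↦4, 1↦0, 2↦6, 3↦2, 4↦3, 5↦3, 6↦3]  zeros at y ∈ {1}
  x = 3: [0↦0, 1↦4, 2↦0, 3↦3, 4↦0, 5↦6, 6↦1]  zeros at y ∈ {0, 2, 4}
  x = 4: [0↦6, 1↦2, 2↦0, 3↦1, 4↦6, 5↦2, 6↦4]  zeros at y ∈ {2}
  x = 5: [0↦2, 1↦2, 2↦0, 3↦4, 4↦1, 5↦6, 6↦6]  zeros at y ∈ {2}
  x = 6: [0↦3, 1↦5, 2↦1, 3↦6, 4↦0, 5↦5, 6↦1]  zeros at y ∈ {4}
Collecting zeros: affine points = {(0, 5), (1, 4), (2, 1), (3, 0), (3, 2), (3, 4), (4, 2), (5, 2), (6, 4)}.
Total count |C(F_7)_aff| = 9.


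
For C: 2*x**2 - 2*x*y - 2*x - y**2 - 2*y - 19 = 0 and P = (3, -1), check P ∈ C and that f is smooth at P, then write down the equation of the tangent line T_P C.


Tangent line at P: 12*x - 6*y - 42 = 0.

Step 1: f(3, -1) = 0, so P lies on C.
Step 2: partial derivatives
  f_x(x, y) = 4*x - 2*y - 2, f_y(x, y) = -2*x - 2*y - 2.
  f_x(P) = 12, f_y(P) = -6 (gradient nonzero, so P is smooth).
Step 3: tangent line at P: 12·(x − 3) + -6·(y − -1) = 0.
Expanding: 12*x - 6*y - 42 = 0.


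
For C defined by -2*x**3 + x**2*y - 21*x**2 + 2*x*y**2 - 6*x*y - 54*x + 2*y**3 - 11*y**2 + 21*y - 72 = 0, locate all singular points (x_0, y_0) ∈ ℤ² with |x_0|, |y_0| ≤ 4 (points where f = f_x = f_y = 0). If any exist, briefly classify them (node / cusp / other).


Singular points: {(-3, 3)}; classification: cusp.

Compute partial derivatives:
  f_x = -6*x**2 + 2*x*y - 42*x + 2*y**2 - 6*y - 54.
  f_y = x**2 + 4*x*y - 6*x + 6*y**2 - 22*y + 21.
Scan x_0 ∈ {−4, ..., 4}. For each x_0, f_y(x_0, y) is a polynomial in y; find its integer roots y ∈ {−4, ..., 4}, then test f_x and f at those candidates.
  x = -4: f_y(-4, y) = 6*y**2 - 38*y + 61; no integer root y with |y| ≤ 4.
  x = -3: f_y(-3, y) = 6*y**2 - 34*y + 48; vanishes at y ∈ {3}. (-3, 3): f_x = 0, f = 0 — SINGULAR.
  x = -2: f_y(-2, y) = 6*y**2 - 30*y + 37; no integer root y with |y| ≤ 4.
  x = -1: f_y(-1, y) = 6*y**2 - 26*y + 28; vanishes at y ∈ {2}. (-1, 2): f_x = -26 ≠ 0.
  x = 0: f_y(0, y) = 6*y**2 - 22*y + 21; no integer root y with |y| ≤ 4.
  x = 1: f_y(1, y) = 6*y**2 - 18*y + 16; no integer root y with |y| ≤ 4.
  x = 2: f_y(2, y) = 6*y**2 - 14*y + 13; no integer root y with |y| ≤ 4.
  x = 3: f_y(3, y) = 6*y**2 - 10*y + 12; no integer root y with |y| ≤ 4.
  x = 4: f_y(4, y) = 6*y**2 - 6*y + 13; no integer root y with |y| ≤ 4.
Only singular point on the grid: (-3, 3).
Classify: substitute x = -3 + u, y = 3 + v and expand: f = -2*u**3 + u**2*v + 2*u*v**2 + 2*v**3 + v**2.
No constant or linear terms (consistent with a singular point). Quadratic part: v**2. Cubic part: -2*u**3 + u**2*v + 2*u*v**2 + 2*v**3.
The quadratic part v**2 is a perfect square, so there is a single (double) tangent line v = 0, i.e. y = 3. Restricting the cubic part to that line (v = 0) leaves -2*u**3 ≠ 0, so f is not divisible by v and the branch is v² ≈ 2*u**3 to lowest order — this is a cusp.
Classification: cusp.


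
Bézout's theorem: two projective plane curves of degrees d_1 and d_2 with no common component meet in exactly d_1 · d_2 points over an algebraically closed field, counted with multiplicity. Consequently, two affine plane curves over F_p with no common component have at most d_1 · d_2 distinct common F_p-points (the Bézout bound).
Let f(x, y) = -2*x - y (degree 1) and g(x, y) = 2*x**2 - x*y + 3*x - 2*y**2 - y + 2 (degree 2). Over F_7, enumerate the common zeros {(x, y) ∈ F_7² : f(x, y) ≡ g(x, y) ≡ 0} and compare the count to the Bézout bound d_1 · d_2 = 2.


Common zeros: {(4, 6), (6, 2)}; count = 2; Bézout bound = 2.

deg(f) = 1, deg(g) = 2, so Bézout bound = 2.
Scan x ∈ F_7. For each x, list the y ∈ F_7 with f(x, y) ≡ 0 and those with g(x, y) ≡ 0 (mod 7); the common zeros in that column are the intersection.
  x = 0: f ≡ 0 at y ∈ {0}; g ≡ 0 at y ∈ ∅; common: ∅.
  x = 1: f ≡ 0 at y ∈ {5}; g ≡ 0 at y ∈ {0, 6}; common: ∅.
  x = 2: f ≡ 0 at y ∈ {3}; g ≡ 0 at y ∈ {4, 5}; common: ∅.
  x = 3: f ≡ 0 at y ∈ {1}; g ≡ 0 at y ∈ ∅; common: ∅.
  x = 4: f ≡ 0 at y ∈ {6}; g ≡ 0 at y ∈ {2, 6}; common: {6}.
  x = 5: f ≡ 0 at y ∈ {4}; g ≡ 0 at y ∈ ∅; common: ∅.
  x = 6: f ≡ 0 at y ∈ {2}; g ≡ 0 at y ∈ {2, 5}; common: {2}.
Collecting: common zeros = {(4, 6), (6, 2)}, so the count is 2.
Comparison with the Bézout bound: 2 ≤ 2 = deg(f)·deg(g), as expected for curves with no common component (the bound is attained).


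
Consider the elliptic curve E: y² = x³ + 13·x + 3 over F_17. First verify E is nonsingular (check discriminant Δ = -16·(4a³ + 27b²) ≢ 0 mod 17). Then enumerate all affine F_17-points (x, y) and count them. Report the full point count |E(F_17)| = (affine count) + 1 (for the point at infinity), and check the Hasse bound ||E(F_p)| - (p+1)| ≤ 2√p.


Affine points = {(1, 0), (3, 1), (3, 16), (4, 0), (6, 5), (6, 12), (9, 4), (9, 13), (11, 7), (11, 10), (12, 0)}; affine count = 11; |E(F_17)| = 12.

Discriminant check: Δ ∝ 4a³ + 27b² = 4·13³ + 27·3² = 4·2197 + 27·9 ≡ 4 (mod 17). Nonzero ⇒ E is nonsingular.
For each x ∈ F_17, compute rhs = x³ + 13·x + 3 mod 17, then count y ∈ F_17 with y² ≡ rhs.
  x = 0: rhs = 3, matching y values: none (0 points).
  x = 1: rhs = 0, matching y values: 0 (1 points).
  x = 2: rhs = 3, matching y values: none (0 points).
  x = 3: rhs = 1, matching y values: 1, 16 (2 points).
  x = 4: rhs = 0, matching y values: 0 (1 points).
  x = 5: rhs = 6, matching y values: none (0 points).
  x = 6: rhs = 8, matching y values: 5, 12 (2 points).
  x = 7: rhs = 12, matching y values: none (0 points).
  x = 8: rhs = 7, matching y values: none (0 points).
  x = 9: rhs = 16, matching y values: 4, 13 (2 points).
  x = 10: rhs = 11, matching y values: none (0 points).
  x = 11: rhs = 15, matching y values: 7, 10 (2 points).
  x = 12: rhs = 0, matching y values: 0 (1 points).
  x = 13: rhs = 6, matching y values: none (0 points).
  x = 14: rhs = 5, matching y values: none (0 points).
  x = 15: rhs = 3, matching y values: none (0 points).
  x = 16: rhs = 6, matching y values: none (0 points).
Total affine count: 11.
Full point count |E(F_17)| = 11 + 1 = 12.
Hasse bound: |12 − (17+1)| = |-6| = 6 ≤ 2√17 ≈ 8.2462 ✓.


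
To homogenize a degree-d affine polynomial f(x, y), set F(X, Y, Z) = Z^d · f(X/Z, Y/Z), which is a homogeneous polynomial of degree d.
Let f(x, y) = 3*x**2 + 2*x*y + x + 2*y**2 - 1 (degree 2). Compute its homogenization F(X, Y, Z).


F(X, Y, Z) = 3*X**2 + 2*X*Y + X*Z + 2*Y**2 - Z**2

deg(f) = 2.
Substitute x = X/Z, y = Y/Z into f, then multiply by Z^2.
  monomial 3·x^2·y^0 ↦ 3·X^2·Y^0·Z^0.
  monomial 2·x^1·y^1 ↦ 2·X^1·Y^1·Z^0.
  monomial 1·x^1·y^0 ↦ 1·X^1·Y^0·Z^1.
  monomial 2·x^0·y^2 ↦ 2·X^0·Y^2·Z^0.
  monomial -1·x^0·y^0 ↦ -1·X^0·Y^0·Z^2.
Collecting: F(X, Y, Z) = 3*X**2 + 2*X*Y + X*Z + 2*Y**2 - Z**2.


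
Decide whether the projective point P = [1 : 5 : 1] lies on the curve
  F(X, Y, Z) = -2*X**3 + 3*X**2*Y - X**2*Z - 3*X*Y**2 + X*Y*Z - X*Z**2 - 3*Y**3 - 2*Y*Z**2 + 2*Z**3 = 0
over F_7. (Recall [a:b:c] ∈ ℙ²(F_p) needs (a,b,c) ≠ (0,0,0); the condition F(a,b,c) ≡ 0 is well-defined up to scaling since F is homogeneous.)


F(1,5,1) ≡ 6 (mod 7); P is NOT on the curve.

Evaluate F(1, 5, 1) term-by-term (mod 7).
  -2*X**3 ↦ -2·1·1·1 = -2
  3*X**2*Y ↦ 3·1·5·1 = 15
  -X**2*Z ↦ -1·1·1·1 = -1
  -3*X*Y**2 ↦ -3·1·25·1 = -75
  X*Y*Z ↦ 1·1·5·1 = 5
  -X*Z**2 ↦ -1·1·1·1 = -1
  -3*Y**3 ↦ -3·1·125·1 = -375
  -2*Y*Z**2 ↦ -2·1·5·1 = -10
  2*Z**3 ↦ 2·1·1·1 = 2
Sum: F(1, 5, 1) = (-2) + (15) + (-1) + (-75) + (5) + (-1) + (-375) + (-10) + (2) = -442.
Reducing mod 7: -442 ≡ 6 (mod 7).
Since F(a, b, c) ≡ 6 ≠ 0 (mod 7), P does NOT lie on the curve.


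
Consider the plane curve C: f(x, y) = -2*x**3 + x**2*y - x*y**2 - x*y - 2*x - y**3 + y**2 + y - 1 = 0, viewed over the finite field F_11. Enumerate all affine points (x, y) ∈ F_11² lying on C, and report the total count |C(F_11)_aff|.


Affine F_11-points: {(0, 1), (0, 10), (1, 2), (1, 7), (4, 8), (5, 6), (7, 9), (8, 5)}; count = 8.

For each of the 121 pairs (x, y) ∈ F_11², evaluate f(x, y) mod 11. Record the zeros.
  x = 0: [0↦10, 1↦0, 2↦8, 3↦6, 4↦10, 5↦3, 6↦1, 7↦9, 8↦10, 9↦9, 10↦0]  zeros at y ∈ {1, 10}
  x = 1: [0↦6, 1↦6, 2↦0, 3↦4, 4↦1, 5↦7, 6↦5, 7↦0, 8↦8, 9↦1, 10↦6]  zeros at y ∈ {2, 7}
  x = 2: [0↦1, 1↦2, 2↦6, 3↦7, 4↦10, 5↦9, 6↦9, 7↦4, 8↦10, 9↦10, 10↦9]  zeros at y ∈ ∅
  x = 3: [0↦5, 1↦9, 2↦3, 3↦3, 4↦3, 5↦8, 6↦1, 7↦9, 8↦4, 9↦2, 10↦8]  zeros at y ∈ ∅
  x = 4: [0↦6, 1↦4, 2↦1, 3↦2, 4↦1, 5↦3, 6↦2, 7↦3, 8↦0, 9↦9, 10↦2]  zeros at y ∈ {8}
  x = 5: [0↦3, 1↦8, 2↦10, 3↦3, 4↦3, 5↦4, 6↦0, 7↦7, 8↦8, 9↦8, 10↦1]  zeros at y ∈ {6}
  x = 6: [0↦6, 1↦9, 2↦7, 3↦5, 4↦8, 5↦10, 6↦5, 7↦9, 8↦5, 9↦9, 10↦4]  zeros at y ∈ ∅
  x = 7: [0↦3, 1↦6, 2↦2, 3↦7, 4↦4, 5↦9, 6↦5, 7↦8, 8↦1, 9↦0, 10↦10]  zeros at y ∈ {9}
  x = 8: [0↦4, 1↦9, 2↦5, 3↦8, 4↦1, 5↦0, 6↦10, 7↦3, 8↦6, 9↦2, 10↦7]  zeros at y ∈ {5}
  x = 9: [0↦8, 1↦6, 2↦4, 3↦7, 4↦9, 5↦4, 6↦8, 7↦4, 8↦8, 9↦3, 10↦5]  zeros at y ∈ ∅
  x = 10: [0↦3, 1↦7, 2↦9, 3↦3, 4↦5, 5↦9, 6↦9, 7↦10, 8↦6, 9↦2, 10↦3]  zeros at y ∈ ∅
Collecting zeros: affine points = {(0, 1), (0, 10), (1, 2), (1, 7), (4, 8), (5, 6), (7, 9), (8, 5)}.
Total count |C(F_11)_aff| = 8.
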